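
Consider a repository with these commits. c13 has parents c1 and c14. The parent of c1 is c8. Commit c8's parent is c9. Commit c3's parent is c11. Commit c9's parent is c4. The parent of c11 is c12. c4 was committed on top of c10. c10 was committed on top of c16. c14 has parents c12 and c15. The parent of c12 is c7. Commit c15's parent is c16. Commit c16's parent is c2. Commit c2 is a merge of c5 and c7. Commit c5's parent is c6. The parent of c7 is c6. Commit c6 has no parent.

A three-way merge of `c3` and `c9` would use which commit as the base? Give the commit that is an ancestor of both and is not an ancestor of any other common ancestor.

Ancestors of c3: {c11, c12, c3, c6, c7}.
Ancestors of c9: {c10, c16, c2, c4, c5, c6, c7, c9}.
Common ancestors: {c6, c7}.
Among these, c7 is not an ancestor of any other common ancestor — it is the merge base.

c7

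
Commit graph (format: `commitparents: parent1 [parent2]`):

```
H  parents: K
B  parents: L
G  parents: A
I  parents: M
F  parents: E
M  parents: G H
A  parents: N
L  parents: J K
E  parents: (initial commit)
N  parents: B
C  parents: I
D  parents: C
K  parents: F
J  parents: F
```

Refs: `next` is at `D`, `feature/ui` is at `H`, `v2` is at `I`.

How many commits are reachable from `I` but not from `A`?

4

Reachable from I: {A, B, E, F, G, H, I, J, K, L, M, N}.
Reachable from A: {A, B, E, F, J, K, L, N}.
In I's history but not A's: {G, H, I, M} — 4 commits.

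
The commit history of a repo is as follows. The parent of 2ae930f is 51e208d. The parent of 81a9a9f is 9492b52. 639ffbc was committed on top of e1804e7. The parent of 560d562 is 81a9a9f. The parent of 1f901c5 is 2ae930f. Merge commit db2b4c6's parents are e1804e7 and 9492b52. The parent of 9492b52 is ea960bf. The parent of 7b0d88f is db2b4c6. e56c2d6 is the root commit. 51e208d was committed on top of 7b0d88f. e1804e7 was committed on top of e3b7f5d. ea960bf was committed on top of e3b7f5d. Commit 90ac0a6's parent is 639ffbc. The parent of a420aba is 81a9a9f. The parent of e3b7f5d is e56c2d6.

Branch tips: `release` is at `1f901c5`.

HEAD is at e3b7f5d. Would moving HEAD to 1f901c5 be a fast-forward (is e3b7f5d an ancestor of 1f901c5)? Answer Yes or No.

Yes

A fast-forward from e3b7f5d to 1f901c5 is possible iff e3b7f5d is an ancestor of 1f901c5.
Ancestors of 1f901c5: {1f901c5, 2ae930f, 51e208d, 7b0d88f, 9492b52, db2b4c6, e1804e7, e3b7f5d, e56c2d6, ea960bf}.
e3b7f5d is among them, so fast-forward is possible.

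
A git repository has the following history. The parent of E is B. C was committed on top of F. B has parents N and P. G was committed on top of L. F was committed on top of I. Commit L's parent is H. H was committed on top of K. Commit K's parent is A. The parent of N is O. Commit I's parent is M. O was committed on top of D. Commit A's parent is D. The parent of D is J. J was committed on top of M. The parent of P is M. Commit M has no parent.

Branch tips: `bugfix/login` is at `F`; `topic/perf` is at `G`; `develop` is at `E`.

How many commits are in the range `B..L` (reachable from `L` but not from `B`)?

4

Reachable from L: {A, D, H, J, K, L, M}.
Reachable from B: {B, D, J, M, N, O, P}.
In L's history but not B's: {A, H, K, L} — 4 commits.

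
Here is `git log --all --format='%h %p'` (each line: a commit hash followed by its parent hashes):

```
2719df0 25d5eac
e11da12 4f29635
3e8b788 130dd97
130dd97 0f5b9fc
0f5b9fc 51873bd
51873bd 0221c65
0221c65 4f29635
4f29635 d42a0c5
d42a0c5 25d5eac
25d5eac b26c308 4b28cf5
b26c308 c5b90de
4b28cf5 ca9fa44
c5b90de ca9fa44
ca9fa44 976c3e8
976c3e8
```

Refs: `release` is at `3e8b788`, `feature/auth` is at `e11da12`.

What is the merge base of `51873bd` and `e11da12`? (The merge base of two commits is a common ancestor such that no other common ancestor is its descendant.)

Ancestors of 51873bd: {0221c65, 25d5eac, 4b28cf5, 4f29635, 51873bd, 976c3e8, b26c308, c5b90de, ca9fa44, d42a0c5}.
Ancestors of e11da12: {25d5eac, 4b28cf5, 4f29635, 976c3e8, b26c308, c5b90de, ca9fa44, d42a0c5, e11da12}.
Common ancestors: {25d5eac, 4b28cf5, 4f29635, 976c3e8, b26c308, c5b90de, ca9fa44, d42a0c5}.
Among these, 4f29635 is not an ancestor of any other common ancestor — it is the merge base.

4f29635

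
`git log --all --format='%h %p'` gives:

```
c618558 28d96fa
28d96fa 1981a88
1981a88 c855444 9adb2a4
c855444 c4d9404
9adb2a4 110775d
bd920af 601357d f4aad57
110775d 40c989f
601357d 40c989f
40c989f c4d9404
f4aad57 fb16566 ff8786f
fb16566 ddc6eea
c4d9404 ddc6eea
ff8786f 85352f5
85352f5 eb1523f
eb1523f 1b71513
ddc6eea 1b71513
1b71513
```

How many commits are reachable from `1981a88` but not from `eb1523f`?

7

Reachable from 1981a88: {110775d, 1981a88, 1b71513, 40c989f, 9adb2a4, c4d9404, c855444, ddc6eea}.
Reachable from eb1523f: {1b71513, eb1523f}.
In 1981a88's history but not eb1523f's: {110775d, 1981a88, 40c989f, 9adb2a4, c4d9404, c855444, ddc6eea} — 7 commits.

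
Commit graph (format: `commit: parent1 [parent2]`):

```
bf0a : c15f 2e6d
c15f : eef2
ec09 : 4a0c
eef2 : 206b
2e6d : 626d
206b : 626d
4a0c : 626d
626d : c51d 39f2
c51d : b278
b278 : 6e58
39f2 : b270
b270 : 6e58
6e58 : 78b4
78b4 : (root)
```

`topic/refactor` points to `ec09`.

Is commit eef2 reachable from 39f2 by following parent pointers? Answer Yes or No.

No

Ancestors of 39f2: {39f2, 6e58, 78b4, b270}.
eef2 is not in that set, so it is not an ancestor of 39f2.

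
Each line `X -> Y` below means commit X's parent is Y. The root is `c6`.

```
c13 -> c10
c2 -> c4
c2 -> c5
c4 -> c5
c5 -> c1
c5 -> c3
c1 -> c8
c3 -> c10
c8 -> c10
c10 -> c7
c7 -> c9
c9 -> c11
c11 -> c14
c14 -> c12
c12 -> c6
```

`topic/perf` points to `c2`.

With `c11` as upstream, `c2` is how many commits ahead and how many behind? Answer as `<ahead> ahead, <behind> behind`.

9 ahead, 0 behind

Reachable from c2: {c1, c10, c11, c12, c14, c2, c3, c4, c5, c6, c7, c8, c9}.
Reachable from c11: {c11, c12, c14, c6}.
Only in c2's history (ahead): {c1, c10, c2, c3, c4, c5, c7, c8, c9} — 9.
Only in c11's history (behind): {} — 0.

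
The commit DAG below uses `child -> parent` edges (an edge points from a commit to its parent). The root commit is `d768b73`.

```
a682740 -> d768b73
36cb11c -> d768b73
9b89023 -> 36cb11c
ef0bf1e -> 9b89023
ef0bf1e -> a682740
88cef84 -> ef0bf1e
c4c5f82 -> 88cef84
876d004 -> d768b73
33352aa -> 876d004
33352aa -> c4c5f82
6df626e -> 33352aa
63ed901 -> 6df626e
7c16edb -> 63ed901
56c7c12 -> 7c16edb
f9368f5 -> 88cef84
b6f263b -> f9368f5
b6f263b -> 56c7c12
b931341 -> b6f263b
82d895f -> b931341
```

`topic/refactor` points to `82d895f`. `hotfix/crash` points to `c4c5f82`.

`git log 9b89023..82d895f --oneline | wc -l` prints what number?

Reachable from 82d895f: {33352aa, 36cb11c, 56c7c12, 63ed901, 6df626e, 7c16edb, 82d895f, 876d004, 88cef84, 9b89023, a682740, b6f263b, b931341, c4c5f82, d768b73, ef0bf1e, f9368f5}.
Reachable from 9b89023: {36cb11c, 9b89023, d768b73}.
In 82d895f's history but not 9b89023's: {33352aa, 56c7c12, 63ed901, 6df626e, 7c16edb, 82d895f, 876d004, 88cef84, a682740, b6f263b, b931341, c4c5f82, ef0bf1e, f9368f5} — 14 commits.

14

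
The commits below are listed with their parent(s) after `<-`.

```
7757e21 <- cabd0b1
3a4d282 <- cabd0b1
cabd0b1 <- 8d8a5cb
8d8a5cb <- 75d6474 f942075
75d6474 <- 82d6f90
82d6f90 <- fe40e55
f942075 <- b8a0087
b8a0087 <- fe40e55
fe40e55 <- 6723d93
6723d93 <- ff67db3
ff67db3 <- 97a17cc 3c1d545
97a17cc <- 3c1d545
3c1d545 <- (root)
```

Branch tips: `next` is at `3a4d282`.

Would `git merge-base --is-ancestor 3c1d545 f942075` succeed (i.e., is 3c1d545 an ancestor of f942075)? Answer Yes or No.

Yes

Ancestors of f942075 (commits reachable by following parents): {3c1d545, 6723d93, 97a17cc, b8a0087, f942075, fe40e55, ff67db3}.
3c1d545 is in that set, so it is an ancestor of f942075.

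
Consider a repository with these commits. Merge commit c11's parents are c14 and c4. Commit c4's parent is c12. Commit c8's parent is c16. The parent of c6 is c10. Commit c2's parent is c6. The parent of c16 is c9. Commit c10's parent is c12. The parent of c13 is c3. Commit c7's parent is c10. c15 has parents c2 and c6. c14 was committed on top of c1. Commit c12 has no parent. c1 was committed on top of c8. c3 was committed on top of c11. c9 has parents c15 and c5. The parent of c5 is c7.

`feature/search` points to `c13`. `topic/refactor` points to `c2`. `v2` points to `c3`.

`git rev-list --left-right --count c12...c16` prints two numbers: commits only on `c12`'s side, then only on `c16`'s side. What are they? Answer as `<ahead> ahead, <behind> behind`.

Reachable from c12: {c12}.
Reachable from c16: {c10, c12, c15, c16, c2, c5, c6, c7, c9}.
Only in c12's history (ahead): {} — 0.
Only in c16's history (behind): {c10, c15, c16, c2, c5, c6, c7, c9} — 8.

0 ahead, 8 behind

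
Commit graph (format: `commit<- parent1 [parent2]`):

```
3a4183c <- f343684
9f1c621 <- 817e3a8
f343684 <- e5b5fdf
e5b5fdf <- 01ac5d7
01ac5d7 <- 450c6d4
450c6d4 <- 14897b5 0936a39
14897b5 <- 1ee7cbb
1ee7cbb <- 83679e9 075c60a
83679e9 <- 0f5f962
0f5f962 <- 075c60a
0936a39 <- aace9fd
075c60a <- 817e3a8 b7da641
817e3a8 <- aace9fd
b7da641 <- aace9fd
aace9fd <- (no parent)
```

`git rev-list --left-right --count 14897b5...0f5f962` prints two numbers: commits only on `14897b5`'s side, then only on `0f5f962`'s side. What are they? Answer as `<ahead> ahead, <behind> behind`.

Reachable from 14897b5: {075c60a, 0f5f962, 14897b5, 1ee7cbb, 817e3a8, 83679e9, aace9fd, b7da641}.
Reachable from 0f5f962: {075c60a, 0f5f962, 817e3a8, aace9fd, b7da641}.
Only in 14897b5's history (ahead): {14897b5, 1ee7cbb, 83679e9} — 3.
Only in 0f5f962's history (behind): {} — 0.

3 ahead, 0 behind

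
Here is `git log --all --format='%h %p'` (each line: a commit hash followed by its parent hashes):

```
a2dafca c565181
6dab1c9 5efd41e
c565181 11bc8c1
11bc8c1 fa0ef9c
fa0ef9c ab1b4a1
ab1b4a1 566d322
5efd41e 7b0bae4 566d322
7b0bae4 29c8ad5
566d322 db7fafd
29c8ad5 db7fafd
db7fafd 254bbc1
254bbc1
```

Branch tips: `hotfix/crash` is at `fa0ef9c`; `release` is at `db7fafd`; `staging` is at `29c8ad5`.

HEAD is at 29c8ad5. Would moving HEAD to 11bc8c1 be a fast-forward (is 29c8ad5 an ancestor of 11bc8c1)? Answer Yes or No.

A fast-forward from 29c8ad5 to 11bc8c1 is possible iff 29c8ad5 is an ancestor of 11bc8c1.
Ancestors of 11bc8c1: {11bc8c1, 254bbc1, 566d322, ab1b4a1, db7fafd, fa0ef9c}.
29c8ad5 is not among them, so fast-forward is not possible.

No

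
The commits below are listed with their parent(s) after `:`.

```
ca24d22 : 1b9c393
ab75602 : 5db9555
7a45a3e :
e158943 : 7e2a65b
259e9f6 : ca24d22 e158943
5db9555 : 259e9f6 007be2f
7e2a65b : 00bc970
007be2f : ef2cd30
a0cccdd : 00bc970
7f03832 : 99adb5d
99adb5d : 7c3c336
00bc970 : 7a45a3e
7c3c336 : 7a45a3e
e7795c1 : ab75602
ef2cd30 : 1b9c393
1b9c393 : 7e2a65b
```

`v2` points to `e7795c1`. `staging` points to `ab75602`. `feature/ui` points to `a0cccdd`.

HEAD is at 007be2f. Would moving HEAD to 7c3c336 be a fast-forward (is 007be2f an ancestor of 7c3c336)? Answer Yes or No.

A fast-forward from 007be2f to 7c3c336 is possible iff 007be2f is an ancestor of 7c3c336.
Ancestors of 7c3c336: {7a45a3e, 7c3c336}.
007be2f is not among them, so fast-forward is not possible.

No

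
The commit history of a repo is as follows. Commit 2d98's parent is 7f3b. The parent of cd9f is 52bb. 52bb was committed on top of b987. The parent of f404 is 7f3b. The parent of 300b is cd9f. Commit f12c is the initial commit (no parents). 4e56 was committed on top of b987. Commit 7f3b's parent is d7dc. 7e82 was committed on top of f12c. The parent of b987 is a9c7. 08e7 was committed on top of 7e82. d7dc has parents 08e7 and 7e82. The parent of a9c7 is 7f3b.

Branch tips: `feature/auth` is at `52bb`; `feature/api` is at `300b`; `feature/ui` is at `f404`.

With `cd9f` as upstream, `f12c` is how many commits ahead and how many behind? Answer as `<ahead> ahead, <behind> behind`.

0 ahead, 8 behind

Reachable from f12c: {f12c}.
Reachable from cd9f: {08e7, 52bb, 7e82, 7f3b, a9c7, b987, cd9f, d7dc, f12c}.
Only in f12c's history (ahead): {} — 0.
Only in cd9f's history (behind): {08e7, 52bb, 7e82, 7f3b, a9c7, b987, cd9f, d7dc} — 8.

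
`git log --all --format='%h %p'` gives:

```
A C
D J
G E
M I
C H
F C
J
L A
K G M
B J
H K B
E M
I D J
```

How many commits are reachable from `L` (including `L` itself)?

12

Walking parent pointers from L: reachable set = {A, B, C, D, E, G, H, I, J, K, L, M}.
That is 12 commits.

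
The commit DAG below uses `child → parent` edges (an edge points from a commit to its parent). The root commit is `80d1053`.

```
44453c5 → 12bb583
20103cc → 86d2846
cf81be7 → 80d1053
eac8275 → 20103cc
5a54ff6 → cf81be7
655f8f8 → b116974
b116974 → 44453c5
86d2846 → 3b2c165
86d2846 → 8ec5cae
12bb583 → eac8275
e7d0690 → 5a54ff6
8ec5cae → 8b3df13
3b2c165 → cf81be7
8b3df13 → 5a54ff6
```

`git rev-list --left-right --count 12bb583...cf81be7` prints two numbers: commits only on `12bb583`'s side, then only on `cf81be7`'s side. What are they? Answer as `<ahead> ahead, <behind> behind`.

Reachable from 12bb583: {12bb583, 20103cc, 3b2c165, 5a54ff6, 80d1053, 86d2846, 8b3df13, 8ec5cae, cf81be7, eac8275}.
Reachable from cf81be7: {80d1053, cf81be7}.
Only in 12bb583's history (ahead): {12bb583, 20103cc, 3b2c165, 5a54ff6, 86d2846, 8b3df13, 8ec5cae, eac8275} — 8.
Only in cf81be7's history (behind): {} — 0.

8 ahead, 0 behind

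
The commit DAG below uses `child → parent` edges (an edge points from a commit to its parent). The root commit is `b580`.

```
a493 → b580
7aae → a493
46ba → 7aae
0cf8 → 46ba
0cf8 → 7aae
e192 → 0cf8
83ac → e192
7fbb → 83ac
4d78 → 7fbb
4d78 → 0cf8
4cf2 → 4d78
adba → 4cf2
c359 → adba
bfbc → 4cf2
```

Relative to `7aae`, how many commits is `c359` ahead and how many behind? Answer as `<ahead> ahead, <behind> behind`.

9 ahead, 0 behind

Reachable from c359: {0cf8, 46ba, 4cf2, 4d78, 7aae, 7fbb, 83ac, a493, adba, b580, c359, e192}.
Reachable from 7aae: {7aae, a493, b580}.
Only in c359's history (ahead): {0cf8, 46ba, 4cf2, 4d78, 7fbb, 83ac, adba, c359, e192} — 9.
Only in 7aae's history (behind): {} — 0.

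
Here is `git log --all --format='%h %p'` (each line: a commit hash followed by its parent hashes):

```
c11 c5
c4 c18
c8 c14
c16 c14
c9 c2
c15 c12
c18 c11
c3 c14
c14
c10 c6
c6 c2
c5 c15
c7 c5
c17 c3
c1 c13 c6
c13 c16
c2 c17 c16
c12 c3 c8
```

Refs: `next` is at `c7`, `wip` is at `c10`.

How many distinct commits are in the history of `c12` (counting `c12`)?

4

Walking parent pointers from c12: reachable set = {c12, c14, c3, c8}.
That is 4 commits.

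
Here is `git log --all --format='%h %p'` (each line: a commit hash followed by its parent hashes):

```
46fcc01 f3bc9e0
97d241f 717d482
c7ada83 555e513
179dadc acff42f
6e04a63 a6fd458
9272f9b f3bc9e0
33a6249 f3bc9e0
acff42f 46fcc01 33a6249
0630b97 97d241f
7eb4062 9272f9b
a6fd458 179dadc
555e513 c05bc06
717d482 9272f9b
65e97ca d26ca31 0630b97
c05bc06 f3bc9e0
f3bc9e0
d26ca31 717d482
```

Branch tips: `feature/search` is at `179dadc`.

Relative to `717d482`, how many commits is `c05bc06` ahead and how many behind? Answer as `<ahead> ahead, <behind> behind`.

Reachable from c05bc06: {c05bc06, f3bc9e0}.
Reachable from 717d482: {717d482, 9272f9b, f3bc9e0}.
Only in c05bc06's history (ahead): {c05bc06} — 1.
Only in 717d482's history (behind): {717d482, 9272f9b} — 2.

1 ahead, 2 behind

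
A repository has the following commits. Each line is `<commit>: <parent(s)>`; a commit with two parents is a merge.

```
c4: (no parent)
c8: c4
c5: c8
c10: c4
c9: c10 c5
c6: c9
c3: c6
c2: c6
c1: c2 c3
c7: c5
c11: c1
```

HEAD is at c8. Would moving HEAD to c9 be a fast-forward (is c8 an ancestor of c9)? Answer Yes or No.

Yes

A fast-forward from c8 to c9 is possible iff c8 is an ancestor of c9.
Ancestors of c9: {c10, c4, c5, c8, c9}.
c8 is among them, so fast-forward is possible.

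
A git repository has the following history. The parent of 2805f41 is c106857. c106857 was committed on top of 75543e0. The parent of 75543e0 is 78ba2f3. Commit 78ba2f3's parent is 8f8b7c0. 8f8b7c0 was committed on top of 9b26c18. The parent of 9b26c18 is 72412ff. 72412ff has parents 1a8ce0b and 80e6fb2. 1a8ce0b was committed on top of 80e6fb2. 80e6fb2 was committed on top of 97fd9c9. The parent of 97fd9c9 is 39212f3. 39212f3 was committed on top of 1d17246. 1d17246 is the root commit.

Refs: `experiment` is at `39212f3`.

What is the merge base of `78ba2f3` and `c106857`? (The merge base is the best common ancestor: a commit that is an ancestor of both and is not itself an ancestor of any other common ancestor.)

Ancestors of 78ba2f3: {1a8ce0b, 1d17246, 39212f3, 72412ff, 78ba2f3, 80e6fb2, 8f8b7c0, 97fd9c9, 9b26c18}.
Ancestors of c106857: {1a8ce0b, 1d17246, 39212f3, 72412ff, 75543e0, 78ba2f3, 80e6fb2, 8f8b7c0, 97fd9c9, 9b26c18, c106857}.
Common ancestors: {1a8ce0b, 1d17246, 39212f3, 72412ff, 78ba2f3, 80e6fb2, 8f8b7c0, 97fd9c9, 9b26c18}.
Among these, 78ba2f3 is not an ancestor of any other common ancestor — it is the merge base.

78ba2f3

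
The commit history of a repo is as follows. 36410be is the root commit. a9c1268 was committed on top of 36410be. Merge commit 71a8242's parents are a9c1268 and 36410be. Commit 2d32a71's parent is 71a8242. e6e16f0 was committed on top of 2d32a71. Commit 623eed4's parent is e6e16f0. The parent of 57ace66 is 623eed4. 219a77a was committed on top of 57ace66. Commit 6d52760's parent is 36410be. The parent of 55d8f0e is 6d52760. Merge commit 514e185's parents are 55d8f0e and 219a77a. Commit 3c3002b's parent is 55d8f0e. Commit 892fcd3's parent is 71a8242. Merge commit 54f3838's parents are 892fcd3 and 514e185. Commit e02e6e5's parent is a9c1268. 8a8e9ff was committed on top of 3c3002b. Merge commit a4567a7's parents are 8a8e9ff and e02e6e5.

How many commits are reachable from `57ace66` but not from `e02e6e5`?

Reachable from 57ace66: {2d32a71, 36410be, 57ace66, 623eed4, 71a8242, a9c1268, e6e16f0}.
Reachable from e02e6e5: {36410be, a9c1268, e02e6e5}.
In 57ace66's history but not e02e6e5's: {2d32a71, 57ace66, 623eed4, 71a8242, e6e16f0} — 5 commits.

5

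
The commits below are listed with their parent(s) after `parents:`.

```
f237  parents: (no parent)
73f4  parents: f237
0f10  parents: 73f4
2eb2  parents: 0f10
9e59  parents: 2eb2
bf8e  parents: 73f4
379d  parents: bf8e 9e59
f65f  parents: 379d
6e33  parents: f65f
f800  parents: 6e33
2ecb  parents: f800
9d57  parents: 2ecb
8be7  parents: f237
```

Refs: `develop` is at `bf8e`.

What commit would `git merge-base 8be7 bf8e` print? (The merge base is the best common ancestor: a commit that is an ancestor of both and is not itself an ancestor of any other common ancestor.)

f237

Ancestors of 8be7: {8be7, f237}.
Ancestors of bf8e: {73f4, bf8e, f237}.
Common ancestors: {f237}.
The only common ancestor is f237, so it is the merge base.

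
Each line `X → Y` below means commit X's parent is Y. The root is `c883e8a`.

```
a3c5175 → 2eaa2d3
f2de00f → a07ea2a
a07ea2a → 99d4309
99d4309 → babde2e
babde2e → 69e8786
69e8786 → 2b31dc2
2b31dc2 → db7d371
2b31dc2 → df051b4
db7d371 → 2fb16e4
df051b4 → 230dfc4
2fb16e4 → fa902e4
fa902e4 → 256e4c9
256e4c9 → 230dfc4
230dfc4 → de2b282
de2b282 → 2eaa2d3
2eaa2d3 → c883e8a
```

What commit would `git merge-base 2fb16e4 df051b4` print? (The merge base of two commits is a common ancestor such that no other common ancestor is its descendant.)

Ancestors of 2fb16e4: {230dfc4, 256e4c9, 2eaa2d3, 2fb16e4, c883e8a, de2b282, fa902e4}.
Ancestors of df051b4: {230dfc4, 2eaa2d3, c883e8a, de2b282, df051b4}.
Common ancestors: {230dfc4, 2eaa2d3, c883e8a, de2b282}.
Among these, 230dfc4 is not an ancestor of any other common ancestor — it is the merge base.

230dfc4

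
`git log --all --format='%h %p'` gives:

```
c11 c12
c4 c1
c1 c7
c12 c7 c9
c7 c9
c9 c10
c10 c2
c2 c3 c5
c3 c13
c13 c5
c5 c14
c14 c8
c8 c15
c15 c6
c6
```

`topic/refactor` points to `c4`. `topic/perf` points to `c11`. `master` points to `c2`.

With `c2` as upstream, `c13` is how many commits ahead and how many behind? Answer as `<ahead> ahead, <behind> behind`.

Reachable from c13: {c13, c14, c15, c5, c6, c8}.
Reachable from c2: {c13, c14, c15, c2, c3, c5, c6, c8}.
Only in c13's history (ahead): {} — 0.
Only in c2's history (behind): {c2, c3} — 2.

0 ahead, 2 behind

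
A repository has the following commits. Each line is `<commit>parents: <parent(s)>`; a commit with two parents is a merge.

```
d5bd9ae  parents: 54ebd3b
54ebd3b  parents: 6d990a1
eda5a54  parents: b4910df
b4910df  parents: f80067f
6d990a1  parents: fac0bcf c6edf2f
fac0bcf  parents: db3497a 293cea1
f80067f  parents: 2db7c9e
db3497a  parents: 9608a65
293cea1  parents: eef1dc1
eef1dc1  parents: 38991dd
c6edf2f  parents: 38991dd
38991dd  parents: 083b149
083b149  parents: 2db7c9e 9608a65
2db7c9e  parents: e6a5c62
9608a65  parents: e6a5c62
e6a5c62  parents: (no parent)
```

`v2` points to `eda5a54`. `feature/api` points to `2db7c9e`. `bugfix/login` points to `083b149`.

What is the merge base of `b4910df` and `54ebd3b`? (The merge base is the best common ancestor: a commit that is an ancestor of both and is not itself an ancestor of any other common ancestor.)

2db7c9e

Ancestors of b4910df: {2db7c9e, b4910df, e6a5c62, f80067f}.
Ancestors of 54ebd3b: {083b149, 293cea1, 2db7c9e, 38991dd, 54ebd3b, 6d990a1, 9608a65, c6edf2f, db3497a, e6a5c62, eef1dc1, fac0bcf}.
Common ancestors: {2db7c9e, e6a5c62}.
Among these, 2db7c9e is not an ancestor of any other common ancestor — it is the merge base.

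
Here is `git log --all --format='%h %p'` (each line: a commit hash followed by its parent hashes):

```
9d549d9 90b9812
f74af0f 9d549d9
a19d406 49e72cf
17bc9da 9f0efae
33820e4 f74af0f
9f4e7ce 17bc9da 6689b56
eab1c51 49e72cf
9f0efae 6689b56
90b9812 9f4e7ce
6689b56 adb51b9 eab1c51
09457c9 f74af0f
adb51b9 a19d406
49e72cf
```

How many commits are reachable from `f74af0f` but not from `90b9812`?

Reachable from f74af0f: {17bc9da, 49e72cf, 6689b56, 90b9812, 9d549d9, 9f0efae, 9f4e7ce, a19d406, adb51b9, eab1c51, f74af0f}.
Reachable from 90b9812: {17bc9da, 49e72cf, 6689b56, 90b9812, 9f0efae, 9f4e7ce, a19d406, adb51b9, eab1c51}.
In f74af0f's history but not 90b9812's: {9d549d9, f74af0f} — 2 commits.

2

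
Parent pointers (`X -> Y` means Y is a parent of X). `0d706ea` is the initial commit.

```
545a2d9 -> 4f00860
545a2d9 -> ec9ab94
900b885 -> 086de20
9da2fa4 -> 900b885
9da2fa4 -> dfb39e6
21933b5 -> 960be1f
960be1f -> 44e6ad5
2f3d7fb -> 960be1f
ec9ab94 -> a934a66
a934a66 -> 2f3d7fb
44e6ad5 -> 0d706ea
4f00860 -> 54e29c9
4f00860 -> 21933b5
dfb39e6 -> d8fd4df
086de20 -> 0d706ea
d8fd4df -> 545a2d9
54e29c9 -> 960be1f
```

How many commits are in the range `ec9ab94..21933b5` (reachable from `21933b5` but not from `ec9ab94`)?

1

Reachable from 21933b5: {0d706ea, 21933b5, 44e6ad5, 960be1f}.
Reachable from ec9ab94: {0d706ea, 2f3d7fb, 44e6ad5, 960be1f, a934a66, ec9ab94}.
In 21933b5's history but not ec9ab94's: {21933b5} — 1 commit.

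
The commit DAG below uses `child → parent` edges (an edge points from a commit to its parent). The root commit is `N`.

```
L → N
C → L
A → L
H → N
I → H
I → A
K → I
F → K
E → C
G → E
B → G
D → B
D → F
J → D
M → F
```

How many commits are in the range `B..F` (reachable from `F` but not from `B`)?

Reachable from F: {A, F, H, I, K, L, N}.
Reachable from B: {B, C, E, G, L, N}.
In F's history but not B's: {A, F, H, I, K} — 5 commits.

5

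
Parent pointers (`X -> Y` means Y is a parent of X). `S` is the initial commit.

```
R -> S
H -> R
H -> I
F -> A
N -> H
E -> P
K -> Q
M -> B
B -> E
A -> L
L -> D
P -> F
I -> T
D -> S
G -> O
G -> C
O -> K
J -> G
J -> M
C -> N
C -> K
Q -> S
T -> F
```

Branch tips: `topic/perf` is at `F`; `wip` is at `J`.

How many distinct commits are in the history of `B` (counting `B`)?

8

Walking parent pointers from B: reachable set = {A, B, D, E, F, L, P, S}.
That is 8 commits.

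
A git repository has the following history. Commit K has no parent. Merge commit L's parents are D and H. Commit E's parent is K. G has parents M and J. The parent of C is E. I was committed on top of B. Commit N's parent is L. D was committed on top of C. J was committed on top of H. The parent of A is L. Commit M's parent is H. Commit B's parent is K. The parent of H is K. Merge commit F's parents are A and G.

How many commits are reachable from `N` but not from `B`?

Reachable from N: {C, D, E, H, K, L, N}.
Reachable from B: {B, K}.
In N's history but not B's: {C, D, E, H, L, N} — 6 commits.

6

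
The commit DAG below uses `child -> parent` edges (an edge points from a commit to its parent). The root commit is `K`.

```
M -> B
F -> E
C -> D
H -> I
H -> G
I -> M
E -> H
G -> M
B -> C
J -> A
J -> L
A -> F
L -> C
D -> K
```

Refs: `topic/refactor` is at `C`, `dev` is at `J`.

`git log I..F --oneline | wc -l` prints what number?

Reachable from F: {B, C, D, E, F, G, H, I, K, M}.
Reachable from I: {B, C, D, I, K, M}.
In F's history but not I's: {E, F, G, H} — 4 commits.

4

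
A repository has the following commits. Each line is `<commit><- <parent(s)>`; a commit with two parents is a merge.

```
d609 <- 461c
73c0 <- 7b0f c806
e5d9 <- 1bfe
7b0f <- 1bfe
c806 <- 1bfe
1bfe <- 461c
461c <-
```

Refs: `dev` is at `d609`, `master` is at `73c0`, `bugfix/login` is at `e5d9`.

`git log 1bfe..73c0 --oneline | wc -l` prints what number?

Reachable from 73c0: {1bfe, 461c, 73c0, 7b0f, c806}.
Reachable from 1bfe: {1bfe, 461c}.
In 73c0's history but not 1bfe's: {73c0, 7b0f, c806} — 3 commits.

3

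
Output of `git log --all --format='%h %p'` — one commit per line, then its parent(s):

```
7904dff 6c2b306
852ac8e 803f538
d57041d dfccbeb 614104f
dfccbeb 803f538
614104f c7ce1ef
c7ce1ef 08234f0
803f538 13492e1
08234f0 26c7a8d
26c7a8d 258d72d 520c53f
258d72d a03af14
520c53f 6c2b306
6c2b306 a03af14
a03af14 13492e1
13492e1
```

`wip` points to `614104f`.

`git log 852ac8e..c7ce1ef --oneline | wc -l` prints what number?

7

Reachable from c7ce1ef: {08234f0, 13492e1, 258d72d, 26c7a8d, 520c53f, 6c2b306, a03af14, c7ce1ef}.
Reachable from 852ac8e: {13492e1, 803f538, 852ac8e}.
In c7ce1ef's history but not 852ac8e's: {08234f0, 258d72d, 26c7a8d, 520c53f, 6c2b306, a03af14, c7ce1ef} — 7 commits.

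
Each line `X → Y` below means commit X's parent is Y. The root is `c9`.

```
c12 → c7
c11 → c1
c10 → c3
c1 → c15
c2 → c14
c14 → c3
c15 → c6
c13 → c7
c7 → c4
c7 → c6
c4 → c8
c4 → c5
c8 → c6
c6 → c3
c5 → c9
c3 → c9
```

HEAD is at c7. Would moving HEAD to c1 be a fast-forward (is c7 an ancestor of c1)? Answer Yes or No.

No

A fast-forward from c7 to c1 is possible iff c7 is an ancestor of c1.
Ancestors of c1: {c1, c15, c3, c6, c9}.
c7 is not among them, so fast-forward is not possible.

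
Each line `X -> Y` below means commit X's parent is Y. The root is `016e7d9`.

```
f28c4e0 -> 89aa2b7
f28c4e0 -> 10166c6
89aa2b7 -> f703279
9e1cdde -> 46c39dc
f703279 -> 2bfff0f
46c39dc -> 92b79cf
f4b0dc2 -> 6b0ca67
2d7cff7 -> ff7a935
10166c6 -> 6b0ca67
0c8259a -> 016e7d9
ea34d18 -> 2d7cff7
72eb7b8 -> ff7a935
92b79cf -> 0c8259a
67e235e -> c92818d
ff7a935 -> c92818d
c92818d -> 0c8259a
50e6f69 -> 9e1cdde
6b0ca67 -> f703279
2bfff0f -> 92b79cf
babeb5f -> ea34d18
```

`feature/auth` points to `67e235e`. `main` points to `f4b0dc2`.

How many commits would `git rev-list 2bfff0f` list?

4

Walking parent pointers from 2bfff0f: reachable set = {016e7d9, 0c8259a, 2bfff0f, 92b79cf}.
That is 4 commits.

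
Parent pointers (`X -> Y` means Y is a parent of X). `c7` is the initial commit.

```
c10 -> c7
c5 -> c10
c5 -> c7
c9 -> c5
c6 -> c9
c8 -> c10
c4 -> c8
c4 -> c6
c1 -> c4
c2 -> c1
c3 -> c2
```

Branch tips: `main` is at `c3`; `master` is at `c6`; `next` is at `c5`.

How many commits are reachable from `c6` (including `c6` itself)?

5

Walking parent pointers from c6: reachable set = {c10, c5, c6, c7, c9}.
That is 5 commits.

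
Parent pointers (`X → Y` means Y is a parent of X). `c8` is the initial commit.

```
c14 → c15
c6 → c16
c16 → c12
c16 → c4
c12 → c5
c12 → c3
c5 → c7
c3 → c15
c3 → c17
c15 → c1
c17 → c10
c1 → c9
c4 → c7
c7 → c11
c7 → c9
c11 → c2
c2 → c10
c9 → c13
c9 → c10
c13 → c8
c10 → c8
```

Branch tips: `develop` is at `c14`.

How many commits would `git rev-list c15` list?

6

Walking parent pointers from c15: reachable set = {c1, c10, c13, c15, c8, c9}.
That is 6 commits.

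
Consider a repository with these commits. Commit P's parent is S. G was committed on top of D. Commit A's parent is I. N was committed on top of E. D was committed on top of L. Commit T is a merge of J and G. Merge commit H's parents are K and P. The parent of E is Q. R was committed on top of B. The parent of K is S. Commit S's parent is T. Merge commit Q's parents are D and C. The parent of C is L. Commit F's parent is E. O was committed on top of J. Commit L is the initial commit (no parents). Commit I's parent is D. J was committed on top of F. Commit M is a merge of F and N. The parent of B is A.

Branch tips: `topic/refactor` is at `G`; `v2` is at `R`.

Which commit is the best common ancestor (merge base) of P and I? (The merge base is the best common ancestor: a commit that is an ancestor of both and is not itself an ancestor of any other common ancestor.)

D

Ancestors of P: {C, D, E, F, G, J, L, P, Q, S, T}.
Ancestors of I: {D, I, L}.
Common ancestors: {D, L}.
Among these, D is not an ancestor of any other common ancestor — it is the merge base.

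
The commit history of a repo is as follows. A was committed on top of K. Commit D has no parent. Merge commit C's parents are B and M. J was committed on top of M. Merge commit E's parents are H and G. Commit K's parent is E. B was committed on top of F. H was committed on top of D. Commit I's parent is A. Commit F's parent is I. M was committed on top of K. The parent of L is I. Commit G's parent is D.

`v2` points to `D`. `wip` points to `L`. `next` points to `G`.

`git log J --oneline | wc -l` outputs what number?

7

Walking parent pointers from J: reachable set = {D, E, G, H, J, K, M}.
That is 7 commits.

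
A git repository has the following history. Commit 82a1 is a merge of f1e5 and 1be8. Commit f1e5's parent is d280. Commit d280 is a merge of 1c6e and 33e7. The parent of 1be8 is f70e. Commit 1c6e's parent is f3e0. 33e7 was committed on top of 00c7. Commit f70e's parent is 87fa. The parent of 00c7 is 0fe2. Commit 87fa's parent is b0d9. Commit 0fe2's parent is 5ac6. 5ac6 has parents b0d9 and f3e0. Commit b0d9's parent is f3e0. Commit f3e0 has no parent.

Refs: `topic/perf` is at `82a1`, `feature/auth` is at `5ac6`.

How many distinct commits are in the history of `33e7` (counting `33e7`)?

Walking parent pointers from 33e7: reachable set = {00c7, 0fe2, 33e7, 5ac6, b0d9, f3e0}.
That is 6 commits.

6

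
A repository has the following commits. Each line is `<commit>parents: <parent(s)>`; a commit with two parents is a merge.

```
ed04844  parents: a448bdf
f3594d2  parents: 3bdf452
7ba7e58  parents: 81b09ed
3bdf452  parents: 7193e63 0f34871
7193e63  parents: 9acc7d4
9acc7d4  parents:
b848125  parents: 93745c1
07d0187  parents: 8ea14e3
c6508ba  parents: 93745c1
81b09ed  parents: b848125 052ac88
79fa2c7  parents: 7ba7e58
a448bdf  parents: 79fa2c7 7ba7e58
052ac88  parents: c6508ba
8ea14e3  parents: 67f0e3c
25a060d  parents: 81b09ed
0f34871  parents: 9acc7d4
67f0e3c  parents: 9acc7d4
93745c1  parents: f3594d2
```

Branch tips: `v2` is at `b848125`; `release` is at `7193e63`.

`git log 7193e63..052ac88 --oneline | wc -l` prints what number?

6

Reachable from 052ac88: {052ac88, 0f34871, 3bdf452, 7193e63, 93745c1, 9acc7d4, c6508ba, f3594d2}.
Reachable from 7193e63: {7193e63, 9acc7d4}.
In 052ac88's history but not 7193e63's: {052ac88, 0f34871, 3bdf452, 93745c1, c6508ba, f3594d2} — 6 commits.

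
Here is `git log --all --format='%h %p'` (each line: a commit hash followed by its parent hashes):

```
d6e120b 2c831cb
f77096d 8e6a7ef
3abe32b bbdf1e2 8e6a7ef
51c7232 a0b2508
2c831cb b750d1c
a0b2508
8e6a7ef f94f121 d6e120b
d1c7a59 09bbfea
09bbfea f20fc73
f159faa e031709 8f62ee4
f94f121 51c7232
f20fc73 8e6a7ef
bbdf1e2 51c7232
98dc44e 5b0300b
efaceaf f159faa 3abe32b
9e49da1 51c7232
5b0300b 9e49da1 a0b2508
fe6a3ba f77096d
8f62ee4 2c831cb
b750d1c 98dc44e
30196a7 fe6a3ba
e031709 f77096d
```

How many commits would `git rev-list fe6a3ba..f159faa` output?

3

Reachable from f159faa: {2c831cb, 51c7232, 5b0300b, 8e6a7ef, 8f62ee4, 98dc44e, 9e49da1, a0b2508, b750d1c, d6e120b, e031709, f159faa, f77096d, f94f121}.
Reachable from fe6a3ba: {2c831cb, 51c7232, 5b0300b, 8e6a7ef, 98dc44e, 9e49da1, a0b2508, b750d1c, d6e120b, f77096d, f94f121, fe6a3ba}.
In f159faa's history but not fe6a3ba's: {8f62ee4, e031709, f159faa} — 3 commits.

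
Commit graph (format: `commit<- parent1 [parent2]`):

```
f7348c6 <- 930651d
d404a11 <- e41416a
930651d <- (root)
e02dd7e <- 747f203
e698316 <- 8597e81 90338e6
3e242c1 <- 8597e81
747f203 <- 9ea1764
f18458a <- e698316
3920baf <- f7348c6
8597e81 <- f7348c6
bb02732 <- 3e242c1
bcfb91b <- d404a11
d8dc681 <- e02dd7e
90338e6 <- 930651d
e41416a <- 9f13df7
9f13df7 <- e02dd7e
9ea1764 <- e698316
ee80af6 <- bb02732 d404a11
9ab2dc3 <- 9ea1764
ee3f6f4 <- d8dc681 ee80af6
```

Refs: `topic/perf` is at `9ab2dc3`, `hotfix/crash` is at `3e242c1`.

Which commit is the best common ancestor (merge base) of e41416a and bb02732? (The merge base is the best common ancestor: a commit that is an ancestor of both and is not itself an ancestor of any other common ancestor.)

Ancestors of e41416a: {747f203, 8597e81, 90338e6, 930651d, 9ea1764, 9f13df7, e02dd7e, e41416a, e698316, f7348c6}.
Ancestors of bb02732: {3e242c1, 8597e81, 930651d, bb02732, f7348c6}.
Common ancestors: {8597e81, 930651d, f7348c6}.
Among these, 8597e81 is not an ancestor of any other common ancestor — it is the merge base.

8597e81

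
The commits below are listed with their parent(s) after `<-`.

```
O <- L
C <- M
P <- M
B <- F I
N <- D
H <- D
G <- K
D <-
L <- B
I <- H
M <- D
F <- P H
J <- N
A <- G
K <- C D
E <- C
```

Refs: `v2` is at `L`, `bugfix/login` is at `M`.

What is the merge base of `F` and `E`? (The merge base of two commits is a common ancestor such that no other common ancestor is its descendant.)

M

Ancestors of F: {D, F, H, M, P}.
Ancestors of E: {C, D, E, M}.
Common ancestors: {D, M}.
Among these, M is not an ancestor of any other common ancestor — it is the merge base.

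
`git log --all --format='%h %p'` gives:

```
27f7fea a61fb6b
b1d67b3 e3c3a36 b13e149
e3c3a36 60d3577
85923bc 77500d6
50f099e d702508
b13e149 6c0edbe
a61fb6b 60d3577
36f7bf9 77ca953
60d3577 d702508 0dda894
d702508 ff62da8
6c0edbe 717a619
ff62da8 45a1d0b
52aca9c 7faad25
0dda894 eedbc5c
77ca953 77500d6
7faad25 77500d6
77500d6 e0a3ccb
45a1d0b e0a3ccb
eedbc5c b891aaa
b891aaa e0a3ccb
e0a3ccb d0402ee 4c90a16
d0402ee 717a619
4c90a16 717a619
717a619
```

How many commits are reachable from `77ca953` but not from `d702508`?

Reachable from 77ca953: {4c90a16, 717a619, 77500d6, 77ca953, d0402ee, e0a3ccb}.
Reachable from d702508: {45a1d0b, 4c90a16, 717a619, d0402ee, d702508, e0a3ccb, ff62da8}.
In 77ca953's history but not d702508's: {77500d6, 77ca953} — 2 commits.

2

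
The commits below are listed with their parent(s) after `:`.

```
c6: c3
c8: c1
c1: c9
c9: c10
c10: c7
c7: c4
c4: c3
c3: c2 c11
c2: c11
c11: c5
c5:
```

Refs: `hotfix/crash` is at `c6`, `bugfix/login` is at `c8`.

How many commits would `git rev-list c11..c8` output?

Reachable from c8: {c1, c10, c11, c2, c3, c4, c5, c7, c8, c9}.
Reachable from c11: {c11, c5}.
In c8's history but not c11's: {c1, c10, c2, c3, c4, c7, c8, c9} — 8 commits.

8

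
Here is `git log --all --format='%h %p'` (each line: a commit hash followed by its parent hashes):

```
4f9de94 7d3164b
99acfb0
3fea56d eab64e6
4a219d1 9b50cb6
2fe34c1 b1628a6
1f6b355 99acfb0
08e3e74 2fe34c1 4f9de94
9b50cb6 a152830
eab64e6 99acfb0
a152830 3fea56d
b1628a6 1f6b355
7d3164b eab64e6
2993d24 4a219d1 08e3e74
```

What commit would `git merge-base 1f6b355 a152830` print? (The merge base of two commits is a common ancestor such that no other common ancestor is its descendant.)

99acfb0

Ancestors of 1f6b355: {1f6b355, 99acfb0}.
Ancestors of a152830: {3fea56d, 99acfb0, a152830, eab64e6}.
Common ancestors: {99acfb0}.
The only common ancestor is 99acfb0, so it is the merge base.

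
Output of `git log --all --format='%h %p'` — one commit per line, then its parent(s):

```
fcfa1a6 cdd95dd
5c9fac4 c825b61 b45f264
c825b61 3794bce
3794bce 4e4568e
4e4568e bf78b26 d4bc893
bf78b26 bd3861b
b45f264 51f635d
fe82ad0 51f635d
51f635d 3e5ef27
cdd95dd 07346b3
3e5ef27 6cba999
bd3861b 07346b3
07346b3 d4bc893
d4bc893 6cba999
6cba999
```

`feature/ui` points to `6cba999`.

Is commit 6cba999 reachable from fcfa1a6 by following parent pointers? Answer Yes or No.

Yes

Ancestors of fcfa1a6 (commits reachable by following parents): {07346b3, 6cba999, cdd95dd, d4bc893, fcfa1a6}.
6cba999 is in that set, so it is an ancestor of fcfa1a6.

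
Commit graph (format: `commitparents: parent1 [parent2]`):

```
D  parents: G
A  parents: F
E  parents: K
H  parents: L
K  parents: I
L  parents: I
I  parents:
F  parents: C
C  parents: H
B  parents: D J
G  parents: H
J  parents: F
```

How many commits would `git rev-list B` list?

9

Walking parent pointers from B: reachable set = {B, C, D, F, G, H, I, J, L}.
That is 9 commits.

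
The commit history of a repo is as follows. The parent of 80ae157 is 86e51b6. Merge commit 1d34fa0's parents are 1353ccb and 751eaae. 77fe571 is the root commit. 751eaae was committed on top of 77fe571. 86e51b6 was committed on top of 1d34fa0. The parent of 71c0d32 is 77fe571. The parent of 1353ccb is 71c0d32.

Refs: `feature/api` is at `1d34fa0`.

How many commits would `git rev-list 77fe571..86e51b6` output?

5

Reachable from 86e51b6: {1353ccb, 1d34fa0, 71c0d32, 751eaae, 77fe571, 86e51b6}.
Reachable from 77fe571: {77fe571}.
In 86e51b6's history but not 77fe571's: {1353ccb, 1d34fa0, 71c0d32, 751eaae, 86e51b6} — 5 commits.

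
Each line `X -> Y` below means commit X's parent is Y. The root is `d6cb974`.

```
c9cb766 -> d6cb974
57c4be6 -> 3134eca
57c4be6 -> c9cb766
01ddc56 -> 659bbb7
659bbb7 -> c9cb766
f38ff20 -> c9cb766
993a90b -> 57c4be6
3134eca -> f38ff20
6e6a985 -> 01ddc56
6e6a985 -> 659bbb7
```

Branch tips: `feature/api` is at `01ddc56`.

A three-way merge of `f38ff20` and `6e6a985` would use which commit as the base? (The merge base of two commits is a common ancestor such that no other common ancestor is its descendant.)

c9cb766

Ancestors of f38ff20: {c9cb766, d6cb974, f38ff20}.
Ancestors of 6e6a985: {01ddc56, 659bbb7, 6e6a985, c9cb766, d6cb974}.
Common ancestors: {c9cb766, d6cb974}.
Among these, c9cb766 is not an ancestor of any other common ancestor — it is the merge base.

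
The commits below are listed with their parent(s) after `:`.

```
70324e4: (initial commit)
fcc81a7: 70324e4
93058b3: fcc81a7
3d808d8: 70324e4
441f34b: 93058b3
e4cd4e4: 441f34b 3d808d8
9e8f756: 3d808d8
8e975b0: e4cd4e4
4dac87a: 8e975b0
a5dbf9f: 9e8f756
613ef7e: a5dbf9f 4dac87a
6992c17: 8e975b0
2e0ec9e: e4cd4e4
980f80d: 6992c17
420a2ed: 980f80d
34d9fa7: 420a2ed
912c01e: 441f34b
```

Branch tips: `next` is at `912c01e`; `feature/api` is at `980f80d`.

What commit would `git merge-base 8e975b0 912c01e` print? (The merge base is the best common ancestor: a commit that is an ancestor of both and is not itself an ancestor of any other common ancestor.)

Ancestors of 8e975b0: {3d808d8, 441f34b, 70324e4, 8e975b0, 93058b3, e4cd4e4, fcc81a7}.
Ancestors of 912c01e: {441f34b, 70324e4, 912c01e, 93058b3, fcc81a7}.
Common ancestors: {441f34b, 70324e4, 93058b3, fcc81a7}.
Among these, 441f34b is not an ancestor of any other common ancestor — it is the merge base.

441f34b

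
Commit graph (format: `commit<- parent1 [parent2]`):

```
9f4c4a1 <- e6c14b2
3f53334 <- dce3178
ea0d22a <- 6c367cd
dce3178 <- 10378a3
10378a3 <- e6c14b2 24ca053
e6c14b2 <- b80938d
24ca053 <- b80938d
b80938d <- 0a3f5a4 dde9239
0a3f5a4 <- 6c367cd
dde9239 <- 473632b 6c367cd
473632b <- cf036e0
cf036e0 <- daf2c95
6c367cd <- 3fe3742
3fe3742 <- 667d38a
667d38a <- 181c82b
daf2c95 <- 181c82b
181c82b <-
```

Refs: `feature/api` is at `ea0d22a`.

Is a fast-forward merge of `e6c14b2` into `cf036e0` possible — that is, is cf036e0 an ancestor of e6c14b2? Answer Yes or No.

A fast-forward from cf036e0 to e6c14b2 is possible iff cf036e0 is an ancestor of e6c14b2.
Ancestors of e6c14b2: {0a3f5a4, 181c82b, 3fe3742, 473632b, 667d38a, 6c367cd, b80938d, cf036e0, daf2c95, dde9239, e6c14b2}.
cf036e0 is among them, so fast-forward is possible.

Yes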